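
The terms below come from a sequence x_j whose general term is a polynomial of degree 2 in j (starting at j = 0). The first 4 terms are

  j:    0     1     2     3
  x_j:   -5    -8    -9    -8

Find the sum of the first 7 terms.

1st diffs: -3, -1, 1.
2nd diffs: 2, 2 (constant).
So x_j = j^2 - 4j - 5.
Continuing: -5, 0, 7.
Summing j = 0..6 (7 terms) gives -28.

-28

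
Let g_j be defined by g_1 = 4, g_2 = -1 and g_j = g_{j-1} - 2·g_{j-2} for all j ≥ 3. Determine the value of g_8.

Iterate the recurrence:
g_3 = -9, g_4 = -7, g_5 = 11, g_6 = 25, g_7 = 3, g_8 = -47.

-47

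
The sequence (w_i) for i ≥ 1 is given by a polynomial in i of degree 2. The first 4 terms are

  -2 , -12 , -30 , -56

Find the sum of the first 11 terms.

-1892

1st diffs: -10, -18, -26.
2nd diffs: -8, -8 (constant).
Newton forward-difference form: w_i = -2 + (-10)·C(i-1,1) + (-8)·C(i-1,2).
Continuing: …, -90, -132, -182, -240, …, w_{11} = -462.
Summing i = 1..11 (11 terms) gives -1892.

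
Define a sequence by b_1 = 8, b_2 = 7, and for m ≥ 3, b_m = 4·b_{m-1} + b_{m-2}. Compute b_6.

Applying the relation repeatedly:
b_3 = 36;  b_4 = 151;  b_5 = 640;  b_6 = 2711.

2711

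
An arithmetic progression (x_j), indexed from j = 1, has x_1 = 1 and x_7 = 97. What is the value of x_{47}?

737

Common difference d = (97 - 1) / (7 - 1) = 16.
x_j = 1 + (j - 1)·16.
x_{47} = 1 + 46·16 = 737.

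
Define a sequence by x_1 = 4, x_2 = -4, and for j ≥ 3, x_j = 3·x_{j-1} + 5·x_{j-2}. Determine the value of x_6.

176

Compute successive terms:
x_3 = 8; x_4 = 4; x_5 = 52; x_6 = 176.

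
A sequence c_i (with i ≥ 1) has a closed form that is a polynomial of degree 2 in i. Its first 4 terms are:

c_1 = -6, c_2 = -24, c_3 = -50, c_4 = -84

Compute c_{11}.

-546

1st diffs: -18, -26, -34.
2nd diffs: -8, -8 (constant).
Newton forward-difference form: c_i = -6 + (-18)·C(i-1,1) + (-8)·C(i-1,2).
At i = 11: i-1 = 10, so c_{11} = -6 - 180 - 360 = -546.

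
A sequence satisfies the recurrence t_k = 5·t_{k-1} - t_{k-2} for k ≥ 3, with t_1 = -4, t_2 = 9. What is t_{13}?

314112476

Step forward from the initial values:
t_3 = 49;  t_4 = 236;  t_5 = 1131;  …;  t_{10} = 2855804;  t_{11} = 13682979;  t_{12} = 65559091;  t_{13} = 314112476.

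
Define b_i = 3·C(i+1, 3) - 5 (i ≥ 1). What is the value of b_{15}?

C(16, 3) = 560, so b_{15} = 1675.

1675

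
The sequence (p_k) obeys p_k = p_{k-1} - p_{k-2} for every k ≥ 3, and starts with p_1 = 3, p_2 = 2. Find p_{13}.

3

Iterate the recurrence:
p_3 = -1;  p_4 = -3;  p_5 = -2;  …;  p_{10} = -3;  p_{11} = -2;  p_{12} = 1;  p_{13} = 3.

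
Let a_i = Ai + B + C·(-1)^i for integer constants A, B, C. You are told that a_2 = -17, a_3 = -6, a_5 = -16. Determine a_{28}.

Write the equations: 2A + B + C = -17; 3A + B - C = -6; 5A + B - C = -16.
Subtracting the first from the second: A - 2C = 11.
Subtracting the second from the third: 2A = -10.
Solving: C = -8, A = -5, then B = 1.
Hence a_{28} = -5·28 + 1 + (-8)·1 = -147.

-147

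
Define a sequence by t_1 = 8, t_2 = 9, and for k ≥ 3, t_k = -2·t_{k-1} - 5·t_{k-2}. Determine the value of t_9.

Step forward from the initial values:
t_3 = -58;  t_4 = 71;  t_5 = 148;  t_6 = -651;  t_7 = 562;  t_8 = 2131;  t_9 = -7072.

-7072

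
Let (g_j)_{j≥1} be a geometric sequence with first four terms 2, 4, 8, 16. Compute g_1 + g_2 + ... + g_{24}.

33554430

Common ratio r = 2.
g_j = 2·2^(j-1).
S = 2·(2^24 - 1)/(2 - 1) = 2·(16777216 - 1)/(1) = 33554430.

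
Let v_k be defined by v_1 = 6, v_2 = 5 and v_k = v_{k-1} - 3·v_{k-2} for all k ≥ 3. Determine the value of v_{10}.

260

Iterate the recurrence:
v_3 = -13  v_4 = -28  v_5 = 11  v_6 = 95  v_7 = 62  v_8 = -223  v_9 = -409  v_{10} = 260.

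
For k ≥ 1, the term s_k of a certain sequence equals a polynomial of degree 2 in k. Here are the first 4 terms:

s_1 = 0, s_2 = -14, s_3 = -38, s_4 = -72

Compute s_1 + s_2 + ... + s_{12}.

1st diffs: -14, -24, -34.
2nd diffs: -10, -10 (constant).
So s_k = -5k^2 + k + 4.
Continuing: …, -116, -170, -234, -308, …, s_{12} = -704.
Summing k = 1..12 (12 terms) gives -3124.

-3124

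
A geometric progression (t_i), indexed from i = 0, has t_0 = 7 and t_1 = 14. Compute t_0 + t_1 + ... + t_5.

441

Common ratio r = 2.
t_i = 7·2^(i-0).
S = 7·(2^6 - 1)/(2 - 1) = 7·(64 - 1)/(1) = 441.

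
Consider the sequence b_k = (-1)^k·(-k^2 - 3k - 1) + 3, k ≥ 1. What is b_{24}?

(-1)^24 = 1; -k^2 - 3k - 1 at k=24 is -649; so b_{24} = -646.

-646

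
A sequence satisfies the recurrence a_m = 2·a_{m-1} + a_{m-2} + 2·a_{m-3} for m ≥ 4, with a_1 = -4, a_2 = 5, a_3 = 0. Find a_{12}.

Step forward from the initial values:
a_4 = -3;  a_5 = 4;  a_6 = 5;  a_7 = 8;  a_8 = 29;  a_9 = 76;  a_{10} = 197;  a_{11} = 528;  a_{12} = 1405.

1405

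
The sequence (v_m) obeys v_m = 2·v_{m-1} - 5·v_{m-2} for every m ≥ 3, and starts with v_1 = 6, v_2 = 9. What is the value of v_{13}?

Step forward from the initial values:
v_3 = -12; v_4 = -69; v_5 = -78; …; v_{10} = -8271; v_{11} = -3252; v_{12} = 34851; v_{13} = 85962.

85962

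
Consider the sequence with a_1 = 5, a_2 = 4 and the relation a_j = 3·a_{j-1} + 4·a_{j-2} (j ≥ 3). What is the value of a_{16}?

a_3 = 32; a_4 = 112; a_5 = 464; …; a_{13} = 30198992; a_{14} = 120795952; a_{15} = 483183824; a_{16} = 1932735280.
(Characteristic roots are 4 and -1.)

1932735280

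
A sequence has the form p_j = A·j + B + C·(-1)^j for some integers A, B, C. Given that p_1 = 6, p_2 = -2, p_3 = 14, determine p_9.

Plug in j = 1, 2, 3: A + B - C = 6; 2A + B + C = -2; 3A + B - C = 14.
Subtracting the first from the second: A + 2C = -8.
Subtracting the second from the third: A - 2C = 16.
Solving: C = -6, A = 4, then B = -4.
Hence p_9 = 4·9 + (-4) + (-6)·(-1) = 38.

38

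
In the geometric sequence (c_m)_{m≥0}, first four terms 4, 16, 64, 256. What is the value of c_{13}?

Common ratio r = 4.
c_m = 4·4^(m-0).
c_{13} = 4·4^13 = 268435456.

268435456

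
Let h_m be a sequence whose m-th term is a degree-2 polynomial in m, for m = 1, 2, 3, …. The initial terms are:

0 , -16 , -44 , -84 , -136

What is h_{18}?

-1904

1st diffs: -16, -28, -40, -52.
2nd diffs: -12, -12, -12 (constant).
Newton forward-difference form: h_m = (-16)·C(m-1,1) + (-12)·C(m-1,2).
At m = 18: m-1 = 17, so h_{18} = -272 - 1632 = -1904.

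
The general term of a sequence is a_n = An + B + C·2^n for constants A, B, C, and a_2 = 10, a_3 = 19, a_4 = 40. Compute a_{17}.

393169

At n = 2, 3, 4: 2A + B + 4C = 10; 3A + B + 8C = 19; 4A + B + 16C = 40.
Subtracting the first from the second: A + 4C = 9.
Subtracting the second from the third: A + 8C = 21.
Solving: C = 3, A = -3, then B = 4.
Hence a_{17} = -3·17 + 4 + 3·131072 = 393169.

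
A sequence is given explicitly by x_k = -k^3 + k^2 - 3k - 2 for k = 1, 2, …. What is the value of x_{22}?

-10232

x_{22} = -1·22^3 + 1·22^2 - 3·22 - 2 = -10232.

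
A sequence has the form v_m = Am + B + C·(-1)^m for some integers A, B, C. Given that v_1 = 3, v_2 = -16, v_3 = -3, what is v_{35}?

At m = 1, 2, 3: A + B - C = 3; 2A + B + C = -16; 3A + B - C = -3.
Subtracting the first from the second: A + 2C = -19.
Subtracting the second from the third: A - 2C = 13.
Solving: C = -8, A = -3, then B = -2.
Hence v_{35} = -3·35 + (-2) + (-8)·(-1) = -99.

-99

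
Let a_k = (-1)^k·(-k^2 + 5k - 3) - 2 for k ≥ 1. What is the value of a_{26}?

-551

(-1)^26 = 1; -k^2 + 5k - 3 at k=26 is -549; so a_{26} = -551.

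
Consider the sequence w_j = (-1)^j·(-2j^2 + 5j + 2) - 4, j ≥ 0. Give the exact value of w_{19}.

(-1)^19 = -1; -2j^2 + 5j + 2 at j=19 is -625; so w_{19} = 621.

621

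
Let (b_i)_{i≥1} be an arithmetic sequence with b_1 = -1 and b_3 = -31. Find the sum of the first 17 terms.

Common difference d = (-31 - (-1)) / (3 - 1) = -15.
b_i = -1 + (i - 1)·(-15).
b_{17} = -241; S = 17·(-1 + (-241))/2 = -2057.

-2057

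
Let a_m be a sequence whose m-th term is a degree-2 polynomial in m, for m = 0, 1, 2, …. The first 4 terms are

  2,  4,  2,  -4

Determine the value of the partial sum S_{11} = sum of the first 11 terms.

-528

1st diffs: 2, -2, -6.
2nd diffs: -4, -4 (constant).
Newton forward-difference form: a_m = 2 + 2·C(m,1) + (-4)·C(m,2).
Continuing: …, -14, -28, -46, -68, …, a_{10} = -158.
Summing m = 0..10 (11 terms) gives -528.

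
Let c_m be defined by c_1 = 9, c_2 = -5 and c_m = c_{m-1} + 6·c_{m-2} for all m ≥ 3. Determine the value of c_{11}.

Step forward from the initial values:
c_3 = 49  c_4 = 19  c_5 = 313  c_6 = 427  c_7 = 2305  c_8 = 4867  c_9 = 18697  c_{10} = 47899  c_{11} = 160081.
(Characteristic roots are 3 and -2.)

160081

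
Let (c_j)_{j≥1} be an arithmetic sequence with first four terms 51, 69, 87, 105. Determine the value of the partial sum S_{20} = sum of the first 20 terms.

Common difference d = 18.
c_j = 51 + (j - 1)·18.
c_{20} = 393; S = 20·(51 + 393)/2 = 4440.

4440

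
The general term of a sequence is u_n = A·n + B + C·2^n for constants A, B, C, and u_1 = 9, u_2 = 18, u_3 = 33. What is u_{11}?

Write the equations: A + B + 2C = 9; 2A + B + 4C = 18; 3A + B + 8C = 33.
Subtracting the first from the second: A + 2C = 9.
Subtracting the second from the third: A + 4C = 15.
Solving: C = 3, A = 3, then B = 0.
Hence u_{11} = 3·11 + 0 + 3·2048 = 6177.

6177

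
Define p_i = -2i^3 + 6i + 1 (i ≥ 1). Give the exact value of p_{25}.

p_{25} = -2·25^3 + 6·25 + 1 = -31099.

-31099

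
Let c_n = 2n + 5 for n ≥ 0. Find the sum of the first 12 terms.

Over n = 0..11: Σn = 66.
Total = (2)·66 + (5)·12 = 192.

192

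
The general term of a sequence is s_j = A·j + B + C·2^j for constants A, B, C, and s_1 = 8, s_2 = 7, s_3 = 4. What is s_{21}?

The three given values yield: A + B + 2C = 8; 2A + B + 4C = 7; 3A + B + 8C = 4.
Subtracting the first from the second: A + 2C = -1.
Subtracting the second from the third: A + 4C = -3.
Solving: C = -1, A = 1, then B = 9.
Hence s_{21} = 1·21 + 9 + (-1)·2097152 = -2097122.

-2097122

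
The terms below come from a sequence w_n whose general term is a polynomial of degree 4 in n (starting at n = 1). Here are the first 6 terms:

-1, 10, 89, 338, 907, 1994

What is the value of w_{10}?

1st diffs: 11, 79, 249, 569, 1087.
2nd diffs: 68, 170, 320, 518.
3rd diffs: 102, 150, 198.
4th diffs: 48, 48 (constant).
So w_n = 2n^4 - 3n^3 + 2n^2 - 4n + 2.
Evaluating at n = 10 gives w_{10} = 17162.

17162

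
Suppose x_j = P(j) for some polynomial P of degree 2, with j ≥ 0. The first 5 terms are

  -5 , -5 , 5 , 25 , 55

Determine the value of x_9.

355

1st diffs: 0, 10, 20, 30.
2nd diffs: 10, 10, 10 (constant).
Newton forward-difference form: x_j = -5 + 10·C(j,2).
At j = 9: j = 9, so x_9 = -5 + 360 = 355.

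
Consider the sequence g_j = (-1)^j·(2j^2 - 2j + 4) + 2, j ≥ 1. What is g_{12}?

(-1)^12 = 1; 2j^2 - 2j + 4 at j=12 is 268; so g_{12} = 270.

270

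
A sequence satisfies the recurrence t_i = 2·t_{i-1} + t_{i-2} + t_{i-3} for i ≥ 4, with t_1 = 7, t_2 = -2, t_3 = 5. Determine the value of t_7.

220

t_4 = 15;  t_5 = 33;  t_6 = 86;  t_7 = 220.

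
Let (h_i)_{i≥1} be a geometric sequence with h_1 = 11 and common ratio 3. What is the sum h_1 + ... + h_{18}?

h_i = 11·3^(i-1).
S = 11·(3^18 - 1)/(3 - 1) = 11·(387420489 - 1)/(2) = 2130812684.

2130812684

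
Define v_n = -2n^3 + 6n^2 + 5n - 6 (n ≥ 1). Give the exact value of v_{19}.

v_{19} = -2·19^3 + 6·19^2 + 5·19 - 6 = -11463.

-11463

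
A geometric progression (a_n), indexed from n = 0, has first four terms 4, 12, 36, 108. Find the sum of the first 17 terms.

258280324

Common ratio r = 3.
a_n = 4·3^(n-0).
S = 4·(3^17 - 1)/(3 - 1) = 4·(129140163 - 1)/(2) = 258280324.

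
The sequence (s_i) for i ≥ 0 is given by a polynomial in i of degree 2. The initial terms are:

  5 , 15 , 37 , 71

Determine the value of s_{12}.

1st diffs: 10, 22, 34.
2nd diffs: 12, 12 (constant).
Newton forward-difference form: s_i = 5 + 10·C(i,1) + 12·C(i,2).
At i = 12: i = 12, so s_{12} = 5 + 120 + 792 = 917.

917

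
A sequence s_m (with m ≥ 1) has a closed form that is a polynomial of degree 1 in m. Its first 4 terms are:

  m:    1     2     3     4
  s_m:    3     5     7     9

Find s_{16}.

33

1st diffs: 2, 2, 2 (constant).
So s_m = 2m + 1.
Evaluating at m = 16 gives s_{16} = 33.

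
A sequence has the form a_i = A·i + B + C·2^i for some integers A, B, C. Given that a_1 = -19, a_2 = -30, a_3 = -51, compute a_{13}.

-40981

At i = 1, 2, 3: A + B + 2C = -19; 2A + B + 4C = -30; 3A + B + 8C = -51.
Subtracting the first from the second: A + 2C = -11.
Subtracting the second from the third: A + 4C = -21.
Solving: C = -5, A = -1, then B = -8.
Therefore a_{13} = -13 + (-8) + (-5)·8192 = -40981.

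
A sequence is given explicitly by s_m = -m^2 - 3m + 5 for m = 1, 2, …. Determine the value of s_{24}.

s_{24} = -1·24^2 - 3·24 + 5 = -643.

-643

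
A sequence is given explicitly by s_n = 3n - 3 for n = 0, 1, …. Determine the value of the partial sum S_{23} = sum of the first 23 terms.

Over n = 0..22: Σn = 253.
Total = (3)·253 + (-3)·23 = 690.

690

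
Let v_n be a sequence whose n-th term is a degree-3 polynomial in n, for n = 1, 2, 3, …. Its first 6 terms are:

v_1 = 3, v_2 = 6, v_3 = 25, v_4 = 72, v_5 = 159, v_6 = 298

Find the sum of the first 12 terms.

9694

1st diffs: 3, 19, 47, 87, 139.
2nd diffs: 16, 28, 40, 52.
3rd diffs: 12, 12, 12 (constant).
Newton forward-difference form: v_n = 3 + 3·C(n-1,1) + 16·C(n-1,2) + 12·C(n-1,3).
Continuing: …, 501, 780, 1147, 1614, …, v_{12} = 2896.
Summing n = 1..12 (12 terms) gives 9694.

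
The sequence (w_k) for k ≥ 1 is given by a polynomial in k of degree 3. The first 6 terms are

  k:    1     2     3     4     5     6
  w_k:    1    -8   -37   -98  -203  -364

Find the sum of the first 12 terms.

1st diffs: -9, -29, -61, -105, -161.
2nd diffs: -20, -32, -44, -56.
3rd diffs: -12, -12, -12 (constant).
Newton forward-difference form: w_k = 1 + (-9)·C(k-1,1) + (-20)·C(k-1,2) + (-12)·C(k-1,3).
Continuing: …, -593, -902, -1303, -1808, …, w_{12} = -3178.
Summing k = 1..12 (12 terms) gives -10922.

-10922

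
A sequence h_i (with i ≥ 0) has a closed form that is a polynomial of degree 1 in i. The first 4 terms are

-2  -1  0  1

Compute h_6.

4

1st diffs: 1, 1, 1 (constant).
So h_i = i - 2.
Evaluating at i = 6 gives h_6 = 4.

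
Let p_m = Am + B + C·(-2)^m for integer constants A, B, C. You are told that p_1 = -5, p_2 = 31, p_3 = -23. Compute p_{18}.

1310827

Write the equations: A + B - 2C = -5; 2A + B + 4C = 31; 3A + B - 8C = -23.
Subtracting the first from the second: A + 6C = 36.
Subtracting the second from the third: A - 12C = -54.
Solving: C = 5, A = 6, then B = -1.
So p_m = 6·m + (-1) + 5·(-2)^m; at m=18 this is 1310827.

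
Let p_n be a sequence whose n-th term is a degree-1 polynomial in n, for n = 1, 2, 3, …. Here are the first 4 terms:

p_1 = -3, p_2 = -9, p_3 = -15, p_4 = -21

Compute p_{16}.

-93

1st diffs: -6, -6, -6 (constant).
So p_n = -6n + 3.
Evaluating at n = 16 gives p_{16} = -93.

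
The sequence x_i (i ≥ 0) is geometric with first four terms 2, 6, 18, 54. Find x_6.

Common ratio r = 3.
x_i = 2·3^(i-0).
x_6 = 2·3^6 = 1458.

1458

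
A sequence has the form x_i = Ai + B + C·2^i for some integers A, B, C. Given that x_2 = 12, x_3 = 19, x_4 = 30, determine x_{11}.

Write the equations: 2A + B + 4C = 12; 3A + B + 8C = 19; 4A + B + 16C = 30.
Subtracting the first from the second: A + 4C = 7.
Subtracting the second from the third: A + 8C = 11.
Solving: C = 1, A = 3, then B = 2.
Therefore x_{11} = 33 + 2 + 1·2048 = 2083.

2083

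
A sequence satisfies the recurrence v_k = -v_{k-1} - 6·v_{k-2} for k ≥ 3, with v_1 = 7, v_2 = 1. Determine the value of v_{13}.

-200323

Compute successive terms:
v_3 = -43, v_4 = 37, v_5 = 221, …, v_{10} = -23003, v_{11} = 12461, v_{12} = 125557, v_{13} = -200323.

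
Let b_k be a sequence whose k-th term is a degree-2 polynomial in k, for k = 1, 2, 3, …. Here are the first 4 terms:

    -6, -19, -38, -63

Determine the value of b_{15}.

1st diffs: -13, -19, -25.
2nd diffs: -6, -6 (constant).
So b_k = -3k^2 - 4k + 1.
Evaluating at k = 15 gives b_{15} = -734.

-734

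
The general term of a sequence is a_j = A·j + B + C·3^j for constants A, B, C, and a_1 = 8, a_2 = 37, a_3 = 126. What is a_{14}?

23914825

Plug in j = 1, 2, 3: A + B + 3C = 8; 2A + B + 9C = 37; 3A + B + 27C = 126.
Subtracting the first from the second: A + 6C = 29.
Subtracting the second from the third: A + 18C = 89.
Solving: C = 5, A = -1, then B = -6.
Hence a_{14} = -1·14 + (-6) + 5·4782969 = 23914825.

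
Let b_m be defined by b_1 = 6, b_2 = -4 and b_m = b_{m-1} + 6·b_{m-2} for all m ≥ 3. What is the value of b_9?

11624

Applying the relation repeatedly:
b_3 = 32, b_4 = 8, b_5 = 200, b_6 = 248, b_7 = 1448, b_8 = 2936, b_9 = 11624.
(Characteristic roots are 3 and -2.)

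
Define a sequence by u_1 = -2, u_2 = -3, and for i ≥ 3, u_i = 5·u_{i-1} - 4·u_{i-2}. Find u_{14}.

-22369623

u_3 = -7  u_4 = -23  u_5 = -87  …  u_{11} = -349527  u_{12} = -1398103  u_{13} = -5592407  u_{14} = -22369623.
(Characteristic roots are 4 and 1.)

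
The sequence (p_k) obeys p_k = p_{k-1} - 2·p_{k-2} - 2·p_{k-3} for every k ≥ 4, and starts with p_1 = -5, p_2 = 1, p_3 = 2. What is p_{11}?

Step forward from the initial values:
p_4 = 10;  p_5 = 4;  p_6 = -20;  p_7 = -48;  p_8 = -16;  p_9 = 120;  p_{10} = 248;  p_{11} = 40.

40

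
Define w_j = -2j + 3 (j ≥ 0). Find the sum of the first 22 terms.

-396

Over j = 0..21: Σj = 231.
Total = (-2)·231 + (3)·22 = -396.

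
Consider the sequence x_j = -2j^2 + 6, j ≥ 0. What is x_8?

-122

x_8 = -2·8^2 + 6 = -122.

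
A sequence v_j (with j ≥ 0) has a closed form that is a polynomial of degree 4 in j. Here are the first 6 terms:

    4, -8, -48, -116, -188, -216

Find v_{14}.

1st diffs: -12, -40, -68, -72, -28.
2nd diffs: -28, -28, -4, 44.
3rd diffs: 0, 24, 48.
4th diffs: 24, 24 (constant).
So v_j = j^4 - 6j^3 - 3j^2 - 4j + 4.
Evaluating at j = 14 gives v_{14} = 21312.

21312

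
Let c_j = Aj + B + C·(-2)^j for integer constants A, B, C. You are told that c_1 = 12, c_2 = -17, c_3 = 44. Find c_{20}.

At j = 1, 2, 3: A + B - 2C = 12; 2A + B + 4C = -17; 3A + B - 8C = 44.
Subtracting the first from the second: A + 6C = -29.
Subtracting the second from the third: A - 12C = 61.
Solving: C = -5, A = 1, then B = 1.
So c_j = 1·j + 1 + (-5)·(-2)^j; at j=20 this is -5242859.

-5242859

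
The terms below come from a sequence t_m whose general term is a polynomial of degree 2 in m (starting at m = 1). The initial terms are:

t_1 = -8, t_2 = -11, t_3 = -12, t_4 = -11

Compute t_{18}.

1st diffs: -3, -1, 1.
2nd diffs: 2, 2 (constant).
So t_m = m^2 - 6m - 3.
Evaluating at m = 18 gives t_{18} = 213.

213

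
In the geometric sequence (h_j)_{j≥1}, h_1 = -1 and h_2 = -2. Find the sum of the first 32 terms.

Common ratio r = 2.
h_j = (-1)·2^(j-1).
S = (-1)·(2^32 - 1)/(2 - 1) = (-1)·(4294967296 - 1)/(1) = -4294967295.

-4294967295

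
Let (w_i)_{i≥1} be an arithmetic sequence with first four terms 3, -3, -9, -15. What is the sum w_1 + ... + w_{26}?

-1872

Common difference d = -6.
w_i = 3 + (i - 1)·(-6).
w_{26} = -147; S = 26·(3 + (-147))/2 = -1872.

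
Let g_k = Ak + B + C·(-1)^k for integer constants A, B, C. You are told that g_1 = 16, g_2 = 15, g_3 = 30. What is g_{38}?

Write the equations: A + B - C = 16; 2A + B + C = 15; 3A + B - C = 30.
Subtracting the first from the second: A + 2C = -1.
Subtracting the second from the third: A - 2C = 15.
Solving: C = -4, A = 7, then B = 5.
So g_k = 7·k + 5 + (-4)·(-1)^k; at k=38 this is 267.

267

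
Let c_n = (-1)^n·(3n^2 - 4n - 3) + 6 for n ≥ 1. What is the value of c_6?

87

(-1)^6 = 1; 3n^2 - 4n - 3 at n=6 is 81; so c_6 = 87.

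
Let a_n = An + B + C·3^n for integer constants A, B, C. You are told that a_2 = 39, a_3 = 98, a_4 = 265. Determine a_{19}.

3486784498

Write the equations: 2A + B + 9C = 39; 3A + B + 27C = 98; 4A + B + 81C = 265.
Subtracting the first from the second: A + 18C = 59.
Subtracting the second from the third: A + 54C = 167.
Solving: C = 3, A = 5, then B = 2.
So a_n = 5·n + 2 + 3·3^n; at n=19 this is 3486784498.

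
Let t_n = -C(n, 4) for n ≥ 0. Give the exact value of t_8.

C(8, 4) = 70, so t_8 = -70.

-70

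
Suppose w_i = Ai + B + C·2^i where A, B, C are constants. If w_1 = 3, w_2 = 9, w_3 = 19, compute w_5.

The three given values yield: A + B + 2C = 3; 2A + B + 4C = 9; 3A + B + 8C = 19.
Subtracting the first from the second: A + 2C = 6.
Subtracting the second from the third: A + 4C = 10.
Solving: C = 2, A = 2, then B = -3.
Hence w_5 = 2·5 + (-3) + 2·32 = 71.

71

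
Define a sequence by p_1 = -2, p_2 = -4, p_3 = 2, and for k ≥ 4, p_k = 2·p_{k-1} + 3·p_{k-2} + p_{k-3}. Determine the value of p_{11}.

Compute successive terms:
p_4 = -10  p_5 = -18  p_6 = -64  p_7 = -192  p_8 = -594  p_9 = -1828  p_{10} = -5630  p_{11} = -17338.

-17338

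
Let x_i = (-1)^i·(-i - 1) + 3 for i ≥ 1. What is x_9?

(-1)^9 = -1; -i - 1 at i=9 is -10; so x_9 = 13.

13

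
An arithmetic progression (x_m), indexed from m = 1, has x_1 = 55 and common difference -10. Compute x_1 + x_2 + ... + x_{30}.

-2700

x_m = 55 + (m - 1)·(-10).
x_{30} = -235; S = 30·(55 + (-235))/2 = -2700.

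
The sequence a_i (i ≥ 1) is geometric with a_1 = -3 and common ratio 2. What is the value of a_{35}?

-51539607552

a_i = (-3)·2^(i-1).
a_{35} = (-3)·2^34 = -51539607552.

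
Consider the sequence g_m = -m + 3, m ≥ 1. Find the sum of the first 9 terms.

Over m = 1..9: Σm = 45.
Total = (-1)·45 + (3)·9 = -18.

-18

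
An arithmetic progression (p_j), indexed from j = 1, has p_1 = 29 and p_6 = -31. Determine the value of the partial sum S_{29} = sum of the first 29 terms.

-4031

Common difference d = (-31 - 29) / (6 - 1) = -12.
p_j = 29 + (j - 1)·(-12).
p_{29} = -307; S = 29·(29 + (-307))/2 = -4031.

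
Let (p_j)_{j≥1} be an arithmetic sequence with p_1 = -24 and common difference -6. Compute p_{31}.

-204

p_j = -24 + (j - 1)·(-6).
p_{31} = -24 + 30·(-6) = -204.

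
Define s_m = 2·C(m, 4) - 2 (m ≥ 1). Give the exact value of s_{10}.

418

C(10, 4) = 210, so s_{10} = 418.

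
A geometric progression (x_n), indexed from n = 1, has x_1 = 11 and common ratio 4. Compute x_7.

x_n = 11·4^(n-1).
x_7 = 11·4^6 = 45056.

45056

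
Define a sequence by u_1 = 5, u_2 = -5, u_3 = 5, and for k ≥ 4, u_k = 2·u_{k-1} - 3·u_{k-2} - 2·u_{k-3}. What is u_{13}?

-2295

Applying the relation repeatedly:
u_4 = 15, u_5 = 25, u_6 = -5, u_7 = -115, u_8 = -265, u_9 = -175, u_{10} = 675, u_{11} = 2405, u_{12} = 3135, u_{13} = -2295.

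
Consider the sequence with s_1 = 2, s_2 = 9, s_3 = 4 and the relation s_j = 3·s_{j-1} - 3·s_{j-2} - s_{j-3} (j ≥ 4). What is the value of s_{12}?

8843

Iterate the recurrence:
s_4 = -17  s_5 = -72  s_6 = -169  s_7 = -274  s_8 = -243  s_9 = 262  s_{10} = 1789  s_{11} = 4824  s_{12} = 8843.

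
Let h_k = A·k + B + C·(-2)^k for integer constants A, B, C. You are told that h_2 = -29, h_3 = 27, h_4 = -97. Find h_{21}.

The three given values yield: 2A + B + 4C = -29; 3A + B - 8C = 27; 4A + B + 16C = -97.
Subtracting the first from the second: A - 12C = 56.
Subtracting the second from the third: A + 24C = -124.
Solving: C = -5, A = -4, then B = -1.
So h_k = -4·k + (-1) + (-5)·(-2)^k; at k=21 this is 10485675.

10485675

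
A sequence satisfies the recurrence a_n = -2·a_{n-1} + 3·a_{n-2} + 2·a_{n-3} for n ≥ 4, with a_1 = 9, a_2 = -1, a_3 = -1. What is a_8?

Compute successive terms:
a_4 = 17, a_5 = -39, a_6 = 127, a_7 = -337, a_8 = 977.

977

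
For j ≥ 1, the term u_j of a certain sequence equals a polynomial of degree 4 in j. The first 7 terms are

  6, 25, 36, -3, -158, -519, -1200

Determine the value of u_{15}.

1st diffs: 19, 11, -39, -155, -361, -681.
2nd diffs: -8, -50, -116, -206, -320.
3rd diffs: -42, -66, -90, -114.
4th diffs: -24, -24, -24 (constant).
So u_j = -j^4 + 3j^3 + 3j^2 + 4j - 3.
Evaluating at j = 15 gives u_{15} = -39768.

-39768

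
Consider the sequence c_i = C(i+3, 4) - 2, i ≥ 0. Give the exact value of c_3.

13

C(6, 4) = 15, so c_3 = 13.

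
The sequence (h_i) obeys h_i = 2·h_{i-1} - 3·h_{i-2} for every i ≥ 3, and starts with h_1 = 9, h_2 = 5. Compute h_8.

Compute successive terms:
h_3 = -17; h_4 = -49; h_5 = -47; h_6 = 53; h_7 = 247; h_8 = 335.

335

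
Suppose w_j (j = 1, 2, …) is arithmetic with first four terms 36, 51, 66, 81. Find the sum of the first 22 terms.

Common difference d = 15.
w_j = 36 + (j - 1)·15.
w_{22} = 351; S = 22·(36 + 351)/2 = 4257.

4257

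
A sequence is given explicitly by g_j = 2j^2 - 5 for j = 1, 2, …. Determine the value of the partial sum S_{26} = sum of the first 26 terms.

Over j = 1..26: Σj = 351, Σj² = 6201.
Total = (2)·6201 + (-5)·26 = 12272.

12272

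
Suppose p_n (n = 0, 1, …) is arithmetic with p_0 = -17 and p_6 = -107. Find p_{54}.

-827

Common difference d = (-107 - (-17)) / (6 - 0) = -15.
p_n = -17 + (n - 0)·(-15).
p_{54} = -17 + 54·(-15) = -827.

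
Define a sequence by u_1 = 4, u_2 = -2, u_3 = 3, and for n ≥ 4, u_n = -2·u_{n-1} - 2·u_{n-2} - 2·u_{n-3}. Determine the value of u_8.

Applying the relation repeatedly:
u_4 = -10; u_5 = 18; u_6 = -22; u_7 = 28; u_8 = -48.

-48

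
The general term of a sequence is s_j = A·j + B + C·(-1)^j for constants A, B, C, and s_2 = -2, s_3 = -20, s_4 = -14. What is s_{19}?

-116

Plug in j = 2, 3, 4: 2A + B + C = -2; 3A + B - C = -20; 4A + B + C = -14.
Subtracting the first from the second: A - 2C = -18.
Subtracting the second from the third: A + 2C = 6.
Solving: C = 6, A = -6, then B = 4.
So s_j = -6·j + 4 + 6·(-1)^j; at j=19 this is -116.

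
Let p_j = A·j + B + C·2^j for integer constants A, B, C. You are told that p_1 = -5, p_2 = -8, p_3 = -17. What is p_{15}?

-98261

Plug in j = 1, 2, 3: A + B + 2C = -5; 2A + B + 4C = -8; 3A + B + 8C = -17.
Subtracting the first from the second: A + 2C = -3.
Subtracting the second from the third: A + 4C = -9.
Solving: C = -3, A = 3, then B = -2.
Hence p_{15} = 3·15 + (-2) + (-3)·32768 = -98261.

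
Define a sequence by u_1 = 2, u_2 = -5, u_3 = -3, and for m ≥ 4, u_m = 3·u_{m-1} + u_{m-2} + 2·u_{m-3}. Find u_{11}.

-71243

u_4 = -10  u_5 = -43  u_6 = -145  u_7 = -498  u_8 = -1725  u_9 = -5963  u_{10} = -20610  u_{11} = -71243.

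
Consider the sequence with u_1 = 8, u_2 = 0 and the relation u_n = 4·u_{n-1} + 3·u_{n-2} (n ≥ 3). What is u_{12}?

Step forward from the initial values:
u_3 = 24;  u_4 = 96;  u_5 = 456;  u_6 = 2112;  u_7 = 9816;  u_8 = 45600;  u_9 = 211848;  u_{10} = 984192;  u_{11} = 4572312;  u_{12} = 21241824.

21241824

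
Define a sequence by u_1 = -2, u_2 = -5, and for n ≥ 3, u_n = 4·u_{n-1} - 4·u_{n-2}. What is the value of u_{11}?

-7168

Iterate the recurrence:
u_3 = -12, u_4 = -28, u_5 = -64, u_6 = -144, u_7 = -320, u_8 = -704, u_9 = -1536, u_{10} = -3328, u_{11} = -7168.
(Characteristic roots are 2 and 2.)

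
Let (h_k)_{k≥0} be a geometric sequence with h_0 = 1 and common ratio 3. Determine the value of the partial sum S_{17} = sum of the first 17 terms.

64570081

h_k = 1·3^(k-0).
S = 1·(3^17 - 1)/(3 - 1) = 1·(129140163 - 1)/(2) = 64570081.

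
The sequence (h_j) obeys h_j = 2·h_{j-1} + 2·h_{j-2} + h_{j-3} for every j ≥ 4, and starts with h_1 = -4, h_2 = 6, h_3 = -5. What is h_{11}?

Compute successive terms:
h_4 = -2;  h_5 = -8;  h_6 = -25;  h_7 = -68;  h_8 = -194;  h_9 = -549;  h_{10} = -1554;  h_{11} = -4400.

-4400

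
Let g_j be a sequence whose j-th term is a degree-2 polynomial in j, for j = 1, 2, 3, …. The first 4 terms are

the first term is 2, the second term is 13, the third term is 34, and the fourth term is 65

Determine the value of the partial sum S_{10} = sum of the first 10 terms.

1715

1st diffs: 11, 21, 31.
2nd diffs: 10, 10 (constant).
So g_j = 5j^2 - 4j + 1.
Continuing: …, 106, 157, 218, 289, …, g_{10} = 461.
Summing j = 1..10 (10 terms) gives 1715.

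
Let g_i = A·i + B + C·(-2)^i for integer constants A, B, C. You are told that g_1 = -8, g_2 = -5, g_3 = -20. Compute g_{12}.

Write the equations: A + B - 2C = -8; 2A + B + 4C = -5; 3A + B - 8C = -20.
Subtracting the first from the second: A + 6C = 3.
Subtracting the second from the third: A - 12C = -15.
Solving: C = 1, A = -3, then B = -3.
Therefore g_{12} = -36 + (-3) + 1·4096 = 4057.

4057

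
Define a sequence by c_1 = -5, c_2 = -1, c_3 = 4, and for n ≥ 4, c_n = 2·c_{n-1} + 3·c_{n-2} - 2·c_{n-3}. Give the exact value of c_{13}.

Iterate the recurrence:
c_4 = 15  c_5 = 44  c_6 = 125  c_7 = 352  c_8 = 991  c_9 = 2788  c_{10} = 7845  c_{11} = 22072  c_{12} = 62103  c_{13} = 174732.

174732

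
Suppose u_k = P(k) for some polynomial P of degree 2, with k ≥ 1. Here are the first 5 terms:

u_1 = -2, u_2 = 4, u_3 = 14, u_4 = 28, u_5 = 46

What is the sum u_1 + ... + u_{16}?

2928

1st diffs: 6, 10, 14, 18.
2nd diffs: 4, 4, 4 (constant).
So u_k = 2k^2 - 4.
Continuing: …, 68, 94, 124, 158, …, u_{16} = 508.
Summing k = 1..16 (16 terms) gives 2928.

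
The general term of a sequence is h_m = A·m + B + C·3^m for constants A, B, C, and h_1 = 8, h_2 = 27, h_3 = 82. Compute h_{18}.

Write the equations: A + B + 3C = 8; 2A + B + 9C = 27; 3A + B + 27C = 82.
Subtracting the first from the second: A + 6C = 19.
Subtracting the second from the third: A + 18C = 55.
Solving: C = 3, A = 1, then B = -2.
Therefore h_{18} = 18 + (-2) + 3·387420489 = 1162261483.

1162261483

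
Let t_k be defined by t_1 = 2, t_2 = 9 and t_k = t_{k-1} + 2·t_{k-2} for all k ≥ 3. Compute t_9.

937

Compute successive terms:
t_3 = 13;  t_4 = 31;  t_5 = 57;  t_6 = 119;  t_7 = 233;  t_8 = 471;  t_9 = 937.
(Characteristic roots are 2 and -1.)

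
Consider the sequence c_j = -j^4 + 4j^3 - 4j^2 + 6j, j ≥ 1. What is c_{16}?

-50080

c_{16} = -1·16^4 + 4·16^3 - 4·16^2 + 6·16 = -50080.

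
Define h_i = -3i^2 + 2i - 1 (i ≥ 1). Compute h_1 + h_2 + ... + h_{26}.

Over i = 1..26: Σi = 351, Σi² = 6201.
Total = (-3)·6201 + (2)·351 + (-1)·26 = -17927.

-17927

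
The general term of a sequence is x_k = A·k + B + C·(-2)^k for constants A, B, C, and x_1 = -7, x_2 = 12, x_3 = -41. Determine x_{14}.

At k = 1, 2, 3: A + B - 2C = -7; 2A + B + 4C = 12; 3A + B - 8C = -41.
Subtracting the first from the second: A + 6C = 19.
Subtracting the second from the third: A - 12C = -53.
Solving: C = 4, A = -5, then B = 6.
Therefore x_{14} = -70 + 6 + 4·16384 = 65472.

65472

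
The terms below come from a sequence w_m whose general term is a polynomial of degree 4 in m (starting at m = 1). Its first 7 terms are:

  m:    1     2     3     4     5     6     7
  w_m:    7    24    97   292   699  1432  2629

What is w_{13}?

30307

1st diffs: 17, 73, 195, 407, 733, 1197.
2nd diffs: 56, 122, 212, 326, 464.
3rd diffs: 66, 90, 114, 138.
4th diffs: 24, 24, 24 (constant).
So w_m = m^4 + m^3 - 3m^2 + 4m + 4.
Evaluating at m = 13 gives w_{13} = 30307.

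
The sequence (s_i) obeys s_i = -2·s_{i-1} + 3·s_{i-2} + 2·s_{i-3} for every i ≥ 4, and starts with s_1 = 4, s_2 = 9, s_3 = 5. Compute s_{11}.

s_4 = 25;  s_5 = -17;  s_6 = 119;  s_7 = -239;  s_8 = 801;  s_9 = -2081;  s_{10} = 6087;  s_{11} = -16815.

-16815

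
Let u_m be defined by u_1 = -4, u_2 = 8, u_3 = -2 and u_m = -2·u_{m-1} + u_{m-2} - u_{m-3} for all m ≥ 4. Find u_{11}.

Iterate the recurrence:
u_4 = 16; u_5 = -42; u_6 = 102; u_7 = -262; u_8 = 668; u_9 = -1700; u_{10} = 4330; u_{11} = -11028.

-11028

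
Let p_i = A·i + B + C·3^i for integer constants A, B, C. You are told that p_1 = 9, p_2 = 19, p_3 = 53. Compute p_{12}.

Plug in i = 1, 2, 3: A + B + 3C = 9; 2A + B + 9C = 19; 3A + B + 27C = 53.
Subtracting the first from the second: A + 6C = 10.
Subtracting the second from the third: A + 18C = 34.
Solving: C = 2, A = -2, then B = 5.
Hence p_{12} = -2·12 + 5 + 2·531441 = 1062863.

1062863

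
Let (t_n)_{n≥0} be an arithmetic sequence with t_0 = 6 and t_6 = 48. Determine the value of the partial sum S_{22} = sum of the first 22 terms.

1749

Common difference d = (48 - 6) / (6 - 0) = 7.
t_n = 6 + (n - 0)·7.
t_{21} = 153; S = 22·(6 + 153)/2 = 1749.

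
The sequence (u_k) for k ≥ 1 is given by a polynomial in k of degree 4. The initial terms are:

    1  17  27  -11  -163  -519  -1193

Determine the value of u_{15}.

-39633

1st diffs: 16, 10, -38, -152, -356, -674.
2nd diffs: -6, -48, -114, -204, -318.
3rd diffs: -42, -66, -90, -114.
4th diffs: -24, -24, -24 (constant).
Newton forward-difference form: u_k = 1 + 16·C(k-1,1) + (-6)·C(k-1,2) + (-42)·C(k-1,3) + (-24)·C(k-1,4).
At k = 15: k-1 = 14, so u_{15} = 1 + 224 - 546 - 15288 - 24024 = -39633.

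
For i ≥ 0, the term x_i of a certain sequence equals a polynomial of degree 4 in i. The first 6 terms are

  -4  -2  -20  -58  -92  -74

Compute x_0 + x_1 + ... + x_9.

3698

1st diffs: 2, -18, -38, -34, 18.
2nd diffs: -20, -20, 4, 52.
3rd diffs: 0, 24, 48.
4th diffs: 24, 24 (constant).
So x_i = i^4 - 6i^3 + i^2 + 6i - 4.
Continuing: 68, 430, 1132, 2318.
Summing i = 0..9 (10 terms) gives 3698.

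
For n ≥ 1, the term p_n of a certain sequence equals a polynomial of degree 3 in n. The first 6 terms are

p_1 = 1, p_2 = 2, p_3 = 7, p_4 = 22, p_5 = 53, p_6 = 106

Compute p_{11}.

911

1st diffs: 1, 5, 15, 31, 53.
2nd diffs: 4, 10, 16, 22.
3rd diffs: 6, 6, 6 (constant).
So p_n = n^3 - 4n^2 + 6n - 2.
Evaluating at n = 11 gives p_{11} = 911.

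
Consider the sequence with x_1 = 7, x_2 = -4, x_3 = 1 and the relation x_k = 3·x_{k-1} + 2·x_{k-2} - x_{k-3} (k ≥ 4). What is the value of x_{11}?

-58604

Step forward from the initial values:
x_4 = -12, x_5 = -30, x_6 = -115, x_7 = -393, x_8 = -1379, x_9 = -4808, x_{10} = -16789, x_{11} = -58604.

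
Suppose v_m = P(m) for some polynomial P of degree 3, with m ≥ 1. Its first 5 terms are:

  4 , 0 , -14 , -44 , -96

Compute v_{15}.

1st diffs: -4, -14, -30, -52.
2nd diffs: -10, -16, -22.
3rd diffs: -6, -6 (constant).
Newton forward-difference form: v_m = 4 + (-4)·C(m-1,1) + (-10)·C(m-1,2) + (-6)·C(m-1,3).
At m = 15: m-1 = 14, so v_{15} = 4 - 56 - 910 - 2184 = -3146.

-3146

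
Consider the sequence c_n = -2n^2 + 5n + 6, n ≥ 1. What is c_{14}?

-316

c_{14} = -2·14^2 + 5·14 + 6 = -316.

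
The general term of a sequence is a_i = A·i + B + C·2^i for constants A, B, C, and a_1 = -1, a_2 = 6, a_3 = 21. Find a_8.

Write the equations: A + B + 2C = -1; 2A + B + 4C = 6; 3A + B + 8C = 21.
Subtracting the first from the second: A + 2C = 7.
Subtracting the second from the third: A + 4C = 15.
Solving: C = 4, A = -1, then B = -8.
So a_i = -1·i + (-8) + 4·2^i; at i=8 this is 1008.

1008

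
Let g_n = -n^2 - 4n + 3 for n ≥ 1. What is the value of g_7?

g_7 = -1·7^2 - 4·7 + 3 = -74.

-74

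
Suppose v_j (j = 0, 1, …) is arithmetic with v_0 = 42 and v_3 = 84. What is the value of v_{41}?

616

Common difference d = (84 - 42) / (3 - 0) = 14.
v_j = 42 + (j - 0)·14.
v_{41} = 42 + 41·14 = 616.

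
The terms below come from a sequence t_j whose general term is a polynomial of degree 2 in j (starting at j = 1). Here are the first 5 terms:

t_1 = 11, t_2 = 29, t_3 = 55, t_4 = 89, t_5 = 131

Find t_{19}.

1559

1st diffs: 18, 26, 34, 42.
2nd diffs: 8, 8, 8 (constant).
Newton forward-difference form: t_j = 11 + 18·C(j-1,1) + 8·C(j-1,2).
At j = 19: j-1 = 18, so t_{19} = 11 + 324 + 1224 = 1559.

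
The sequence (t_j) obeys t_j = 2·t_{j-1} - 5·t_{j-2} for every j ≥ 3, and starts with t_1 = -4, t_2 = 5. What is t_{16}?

t_3 = 30, t_4 = 35, t_5 = -80, …, t_{13} = -680, t_{14} = 187465, t_{15} = 378330, t_{16} = -180665.

-180665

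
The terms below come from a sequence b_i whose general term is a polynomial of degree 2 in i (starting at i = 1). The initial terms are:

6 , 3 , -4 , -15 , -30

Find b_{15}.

-400

1st diffs: -3, -7, -11, -15.
2nd diffs: -4, -4, -4 (constant).
Newton forward-difference form: b_i = 6 + (-3)·C(i-1,1) + (-4)·C(i-1,2).
At i = 15: i-1 = 14, so b_{15} = 6 - 42 - 364 = -400.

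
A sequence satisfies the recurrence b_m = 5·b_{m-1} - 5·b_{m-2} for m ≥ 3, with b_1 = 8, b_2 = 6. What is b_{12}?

-3143750

Step forward from the initial values:
b_3 = -10  b_4 = -80  b_5 = -350  b_6 = -1350  b_7 = -5000  b_8 = -18250  b_9 = -66250  b_{10} = -240000  b_{11} = -868750  b_{12} = -3143750.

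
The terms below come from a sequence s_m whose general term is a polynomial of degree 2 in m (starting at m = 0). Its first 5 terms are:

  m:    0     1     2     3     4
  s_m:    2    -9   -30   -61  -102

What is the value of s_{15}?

-1213

1st diffs: -11, -21, -31, -41.
2nd diffs: -10, -10, -10 (constant).
Newton forward-difference form: s_m = 2 + (-11)·C(m,1) + (-10)·C(m,2).
At m = 15: m = 15, so s_{15} = 2 - 165 - 1050 = -1213.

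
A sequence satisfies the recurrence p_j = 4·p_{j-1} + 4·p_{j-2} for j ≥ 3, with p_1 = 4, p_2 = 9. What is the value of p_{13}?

p_3 = 52  p_4 = 244  p_5 = 1184  …  p_{10} = 3105024  p_{11} = 14992384  p_{12} = 72389632  p_{13} = 349528064.

349528064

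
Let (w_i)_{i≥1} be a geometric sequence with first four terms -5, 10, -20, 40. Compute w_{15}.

-81920

Common ratio r = -2.
w_i = (-5)·(-2)^(i-1).
w_{15} = (-5)·(-2)^14 = -81920.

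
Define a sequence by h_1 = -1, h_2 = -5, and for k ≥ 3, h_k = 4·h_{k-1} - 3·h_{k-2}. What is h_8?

-4373

Applying the relation repeatedly:
h_3 = -17  h_4 = -53  h_5 = -161  h_6 = -485  h_7 = -1457  h_8 = -4373.
(Characteristic roots are 3 and 1.)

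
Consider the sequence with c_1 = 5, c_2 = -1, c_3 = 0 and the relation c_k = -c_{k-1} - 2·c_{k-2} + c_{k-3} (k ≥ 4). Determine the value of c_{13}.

Applying the relation repeatedly:
c_4 = 7; c_5 = -8; c_6 = -6; c_7 = 29; c_8 = -25; c_9 = -39; c_{10} = 118; c_{11} = -65; c_{12} = -210; c_{13} = 458.

458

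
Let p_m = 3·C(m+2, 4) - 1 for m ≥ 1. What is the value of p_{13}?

C(15, 4) = 1365, so p_{13} = 4094.

4094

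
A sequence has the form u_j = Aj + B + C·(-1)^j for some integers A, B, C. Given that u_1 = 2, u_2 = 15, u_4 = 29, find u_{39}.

268

Write the equations: A + B - C = 2; 2A + B + C = 15; 4A + B + C = 29.
Subtracting the first from the second: A + 2C = 13.
Subtracting the second from the third: 2A = 14.
Solving: C = 3, A = 7, then B = -2.
So u_j = 7·j + (-2) + 3·(-1)^j; at j=39 this is 268.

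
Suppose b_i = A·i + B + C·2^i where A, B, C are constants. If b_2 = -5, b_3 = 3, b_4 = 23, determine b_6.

159

Plug in i = 2, 3, 4: 2A + B + 4C = -5; 3A + B + 8C = 3; 4A + B + 16C = 23.
Subtracting the first from the second: A + 4C = 8.
Subtracting the second from the third: A + 8C = 20.
Solving: C = 3, A = -4, then B = -9.
Hence b_6 = -4·6 + (-9) + 3·64 = 159.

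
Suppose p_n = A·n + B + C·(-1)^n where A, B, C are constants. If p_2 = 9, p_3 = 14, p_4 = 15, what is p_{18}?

57

The three given values yield: 2A + B + C = 9; 3A + B - C = 14; 4A + B + C = 15.
Subtracting the first from the second: A - 2C = 5.
Subtracting the second from the third: A + 2C = 1.
Solving: C = -1, A = 3, then B = 4.
So p_n = 3·n + 4 + (-1)·(-1)^n; at n=18 this is 57.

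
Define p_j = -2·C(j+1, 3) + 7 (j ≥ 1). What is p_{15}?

C(16, 3) = 560, so p_{15} = -1113.

-1113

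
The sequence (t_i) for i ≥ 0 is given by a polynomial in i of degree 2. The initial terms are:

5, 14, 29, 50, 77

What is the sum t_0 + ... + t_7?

628

1st diffs: 9, 15, 21, 27.
2nd diffs: 6, 6, 6 (constant).
Newton forward-difference form: t_i = 5 + 9·C(i,1) + 6·C(i,2).
Continuing: 110, 149, 194.
Summing i = 0..7 (8 terms) gives 628.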